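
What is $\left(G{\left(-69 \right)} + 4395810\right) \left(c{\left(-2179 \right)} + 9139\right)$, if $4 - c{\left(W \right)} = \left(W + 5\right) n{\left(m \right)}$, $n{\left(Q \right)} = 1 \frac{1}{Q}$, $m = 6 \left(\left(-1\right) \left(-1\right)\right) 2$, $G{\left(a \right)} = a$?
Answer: $\frac{81973243415}{2} \approx 4.0987 \cdot 10^{10}$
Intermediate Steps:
$m = 12$ ($m = 6 \cdot 1 \cdot 2 = 6 \cdot 2 = 12$)
$n{\left(Q \right)} = \frac{1}{Q}$
$c{\left(W \right)} = \frac{43}{12} - \frac{W}{12}$ ($c{\left(W \right)} = 4 - \frac{W + 5}{12} = 4 - \left(5 + W\right) \frac{1}{12} = 4 - \left(\frac{5}{12} + \frac{W}{12}\right) = \frac{43}{12} - \frac{W}{12}$)
$\left(G{\left(-69 \right)} + 4395810\right) \left(c{\left(-2179 \right)} + 9139\right) = \left(-69 + 4395810\right) \left(\left(\frac{43}{12} - - \frac{2179}{12}\right) + 9139\right) = 4395741 \left(\left(\frac{43}{12} + \frac{2179}{12}\right) + 9139\right) = 4395741 \left(\frac{1111}{6} + 9139\right) = 4395741 \cdot \frac{55945}{6} = \frac{81973243415}{2}$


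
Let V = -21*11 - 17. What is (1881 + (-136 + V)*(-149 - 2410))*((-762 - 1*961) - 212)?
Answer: -1905079095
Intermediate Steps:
V = -248 (V = -231 - 17 = -248)
(1881 + (-136 + V)*(-149 - 2410))*((-762 - 1*961) - 212) = (1881 + (-136 - 248)*(-149 - 2410))*((-762 - 1*961) - 212) = (1881 - 384*(-2559))*((-762 - 961) - 212) = (1881 + 982656)*(-1723 - 212) = 984537*(-1935) = -1905079095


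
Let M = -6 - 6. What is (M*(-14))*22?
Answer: 3696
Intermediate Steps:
M = -12
(M*(-14))*22 = -12*(-14)*22 = 168*22 = 3696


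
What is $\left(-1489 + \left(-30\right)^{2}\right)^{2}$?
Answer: $346921$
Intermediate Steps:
$\left(-1489 + \left(-30\right)^{2}\right)^{2} = \left(-1489 + 900\right)^{2} = \left(-589\right)^{2} = 346921$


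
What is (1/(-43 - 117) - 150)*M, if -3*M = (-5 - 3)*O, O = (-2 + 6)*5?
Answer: -24001/3 ≈ -8000.3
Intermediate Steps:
O = 20 (O = 4*5 = 20)
M = 160/3 (M = -(-5 - 3)*20/3 = -(-8)*20/3 = -⅓*(-160) = 160/3 ≈ 53.333)
(1/(-43 - 117) - 150)*M = (1/(-43 - 117) - 150)*(160/3) = (1/(-160) - 150)*(160/3) = (-1/160 - 150)*(160/3) = -24001/160*160/3 = -24001/3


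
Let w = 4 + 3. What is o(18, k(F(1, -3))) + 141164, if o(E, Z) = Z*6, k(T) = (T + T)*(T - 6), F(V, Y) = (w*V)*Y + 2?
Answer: 146864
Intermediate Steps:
w = 7
F(V, Y) = 2 + 7*V*Y (F(V, Y) = (7*V)*Y + 2 = 7*V*Y + 2 = 2 + 7*V*Y)
k(T) = 2*T*(-6 + T) (k(T) = (2*T)*(-6 + T) = 2*T*(-6 + T))
o(E, Z) = 6*Z
o(18, k(F(1, -3))) + 141164 = 6*(2*(2 + 7*1*(-3))*(-6 + (2 + 7*1*(-3)))) + 141164 = 6*(2*(2 - 21)*(-6 + (2 - 21))) + 141164 = 6*(2*(-19)*(-6 - 19)) + 141164 = 6*(2*(-19)*(-25)) + 141164 = 6*950 + 141164 = 5700 + 141164 = 146864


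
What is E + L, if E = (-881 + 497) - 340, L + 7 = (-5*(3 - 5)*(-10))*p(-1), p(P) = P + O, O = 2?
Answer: -831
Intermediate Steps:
p(P) = 2 + P (p(P) = P + 2 = 2 + P)
L = -107 (L = -7 + (-5*(3 - 5)*(-10))*(2 - 1) = -7 + (-5*(-2)*(-10))*1 = -7 + (10*(-10))*1 = -7 - 100*1 = -7 - 100 = -107)
E = -724 (E = -384 - 340 = -724)
E + L = -724 - 107 = -831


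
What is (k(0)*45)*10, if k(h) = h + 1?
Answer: 450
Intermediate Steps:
k(h) = 1 + h
(k(0)*45)*10 = ((1 + 0)*45)*10 = (1*45)*10 = 45*10 = 450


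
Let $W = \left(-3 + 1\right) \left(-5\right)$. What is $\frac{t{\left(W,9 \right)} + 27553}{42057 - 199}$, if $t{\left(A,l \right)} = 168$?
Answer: $\frac{27721}{41858} \approx 0.66226$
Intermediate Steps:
$W = 10$ ($W = \left(-2\right) \left(-5\right) = 10$)
$\frac{t{\left(W,9 \right)} + 27553}{42057 - 199} = \frac{168 + 27553}{42057 - 199} = \frac{27721}{41858}$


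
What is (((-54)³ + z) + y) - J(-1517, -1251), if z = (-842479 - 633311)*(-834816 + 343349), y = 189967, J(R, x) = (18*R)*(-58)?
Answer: 725300532685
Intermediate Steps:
J(R, x) = -1044*R
z = 725302083930 (z = -1475790*(-491467) = 725302083930)
(((-54)³ + z) + y) - J(-1517, -1251) = (((-54)³ + 725302083930) + 189967) - (-1044)*(-1517) = ((-157464 + 725302083930) + 189967) - 1*1583748 = (725301926466 + 189967) - 1583748 = 725302116433 - 1583748 = 725300532685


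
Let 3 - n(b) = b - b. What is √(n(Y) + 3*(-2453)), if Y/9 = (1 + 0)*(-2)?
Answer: 2*I*√1839 ≈ 85.767*I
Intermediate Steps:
Y = -18 (Y = 9*((1 + 0)*(-2)) = 9*(1*(-2)) = 9*(-2) = -18)
n(b) = 3 (n(b) = 3 - (b - b) = 3 - 1*0 = 3 + 0 = 3)
√(n(Y) + 3*(-2453)) = √(3 + 3*(-2453)) = √(3 - 7359) = √(-7356) = 2*I*√1839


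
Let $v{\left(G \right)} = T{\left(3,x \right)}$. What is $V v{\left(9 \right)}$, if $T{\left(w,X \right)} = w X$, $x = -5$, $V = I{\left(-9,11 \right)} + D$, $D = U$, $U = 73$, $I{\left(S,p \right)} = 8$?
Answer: $-1215$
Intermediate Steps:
$D = 73$
$V = 81$ ($V = 8 + 73 = 81$)
$T{\left(w,X \right)} = X w$
$v{\left(G \right)} = -15$ ($v{\left(G \right)} = \left(-5\right) 3 = -15$)
$V v{\left(9 \right)} = 81 \left(-15\right) = -1215$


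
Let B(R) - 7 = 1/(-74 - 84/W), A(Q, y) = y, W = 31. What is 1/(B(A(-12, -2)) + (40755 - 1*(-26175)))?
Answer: 2378/159176155 ≈ 1.4939e-5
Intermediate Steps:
B(R) = 16615/2378 (B(R) = 7 + 1/(-74 - 84/31) = 7 + 1/(-2378/31) = 7 - 31/2378 = 16615/2378)
1/(B(A(-12, -2)) + (40755 - 1*(-26175))) = 1/(16615/2378 + (40755 - 1*(-26175))) = 1/(16615/2378 + (40755 + 26175)) = 1/(16615/2378 + 66930) = 1/(159176155/2378) = 2378/159176155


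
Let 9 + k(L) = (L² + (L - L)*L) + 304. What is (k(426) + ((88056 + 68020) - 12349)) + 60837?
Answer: 386335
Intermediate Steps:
k(L) = 295 + L² (k(L) = -9 + ((L² + (L - L)*L) + 304) = -9 + ((L² + 0*L) + 304) = -9 + ((L² + 0) + 304) = -9 + (L² + 304) = -9 + (304 + L²) = 295 + L²)
(k(426) + ((88056 + 68020) - 12349)) + 60837 = ((295 + 426²) + ((88056 + 68020) - 12349)) + 60837 = ((295 + 181476) + (156076 - 12349)) + 60837 = (181771 + 143727) + 60837 = 325498 + 60837 = 386335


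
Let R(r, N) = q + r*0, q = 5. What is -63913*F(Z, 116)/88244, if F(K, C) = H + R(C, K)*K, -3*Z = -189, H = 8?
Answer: -20643899/88244 ≈ -233.94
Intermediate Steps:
R(r, N) = 5 (R(r, N) = 5 + r*0 = 5 + 0 = 5)
Z = 63 (Z = -1/3*(-189) = 63)
F(K, C) = 8 + 5*K
-63913*F(Z, 116)/88244 = -63913/(88244/(8 + 5*63)) = -63913/(88244/(8 + 315)) = -63913/(88244/323) = -63913/(88244*(1/323)) = -63913/88244/323 = -63913*323/88244 = -20643899/88244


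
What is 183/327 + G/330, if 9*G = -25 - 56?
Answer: 6383/11990 ≈ 0.53236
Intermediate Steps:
G = -9 (G = (-25 - 56)/9 = (1/9)*(-81) = -9)
183/327 + G/330 = 183/327 - 9/330 = 183*(1/327) - 9*1/330 = 61/109 - 3/110 = 6383/11990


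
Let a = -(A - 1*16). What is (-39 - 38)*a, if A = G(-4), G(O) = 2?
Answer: -1078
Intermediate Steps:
A = 2
a = 14 (a = -(2 - 1*16) = -(2 - 16) = -1*(-14) = 14)
(-39 - 38)*a = (-39 - 38)*14 = -77*14 = -1078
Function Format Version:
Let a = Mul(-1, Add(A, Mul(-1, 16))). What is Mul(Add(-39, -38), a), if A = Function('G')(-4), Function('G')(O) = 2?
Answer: -1078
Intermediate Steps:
A = 2
a = 14 (a = Mul(-1, Add(2, Mul(-1, 16))) = Mul(-1, Add(2, -16)) = Mul(-1, -14) = 14)
Mul(Add(-39, -38), a) = Mul(Add(-39, -38), 14) = Mul(-77, 14) = -1078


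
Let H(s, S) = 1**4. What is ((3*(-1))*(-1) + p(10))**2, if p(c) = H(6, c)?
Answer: 16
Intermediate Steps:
H(s, S) = 1
p(c) = 1
((3*(-1))*(-1) + p(10))**2 = ((3*(-1))*(-1) + 1)**2 = (-3*(-1) + 1)**2 = (3 + 1)**2 = 4**2 = 16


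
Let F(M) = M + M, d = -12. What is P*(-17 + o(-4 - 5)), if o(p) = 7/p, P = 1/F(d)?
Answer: 20/27 ≈ 0.74074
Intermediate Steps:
F(M) = 2*M
P = -1/24 (P = 1/(2*(-12)) = 1/(-24) = -1/24 ≈ -0.041667)
P*(-17 + o(-4 - 5)) = -(-17 + 7/(-4 - 5))/24 = -(-17 + 7/(-9))/24 = -(-17 + 7*(-1/9))/24 = -(-17 - 7/9)/24 = -1/24*(-160/9) = 20/27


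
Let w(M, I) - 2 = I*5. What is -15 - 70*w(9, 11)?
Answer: -4005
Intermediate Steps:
w(M, I) = 2 + 5*I (w(M, I) = 2 + I*5 = 2 + 5*I)
-15 - 70*w(9, 11) = -15 - 70*(2 + 5*11) = -15 - 70*(2 + 55) = -15 - 70*57 = -15 - 3990 = -4005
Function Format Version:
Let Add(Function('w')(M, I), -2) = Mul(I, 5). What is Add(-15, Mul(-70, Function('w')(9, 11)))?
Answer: -4005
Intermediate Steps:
Function('w')(M, I) = Add(2, Mul(5, I)) (Function('w')(M, I) = Add(2, Mul(I, 5)) = Add(2, Mul(5, I)))
Add(-15, Mul(-70, Function('w')(9, 11))) = Add(-15, Mul(-70, Add(2, Mul(5, 11)))) = Add(-15, Mul(-70, Add(2, 55))) = Add(-15, Mul(-70, 57)) = Add(-15, -3990) = -4005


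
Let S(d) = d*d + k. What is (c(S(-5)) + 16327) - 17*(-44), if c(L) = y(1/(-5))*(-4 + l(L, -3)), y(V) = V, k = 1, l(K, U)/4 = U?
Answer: 85391/5 ≈ 17078.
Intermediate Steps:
l(K, U) = 4*U
S(d) = 1 + d**2 (S(d) = d*d + 1 = d**2 + 1 = 1 + d**2)
c(L) = 16/5 (c(L) = (-4 + 4*(-3))/(-5) = -(-4 - 12)/5 = -1/5*(-16) = 16/5)
(c(S(-5)) + 16327) - 17*(-44) = (16/5 + 16327) - 17*(-44) = 81651/5 + 748 = 85391/5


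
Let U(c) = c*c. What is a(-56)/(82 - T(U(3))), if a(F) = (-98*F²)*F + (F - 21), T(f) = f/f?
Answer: 17210291/81 ≈ 2.1247e+5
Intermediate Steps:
U(c) = c²
T(f) = 1
a(F) = -21 + F - 98*F³ (a(F) = -98*F³ + (-21 + F) = -21 + F - 98*F³)
a(-56)/(82 - T(U(3))) = (-21 - 56 - 98*(-56)³)/(82 - 1*1) = (-21 - 56 - 98*(-175616))/(82 - 1) = (-21 - 56 + 17210368)/81 = 17210291*(1/81) = 17210291/81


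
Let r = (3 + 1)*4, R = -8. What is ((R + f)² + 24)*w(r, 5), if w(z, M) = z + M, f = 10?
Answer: 588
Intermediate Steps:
r = 16 (r = 4*4 = 16)
w(z, M) = M + z
((R + f)² + 24)*w(r, 5) = ((-8 + 10)² + 24)*(5 + 16) = (2² + 24)*21 = (4 + 24)*21 = 28*21 = 588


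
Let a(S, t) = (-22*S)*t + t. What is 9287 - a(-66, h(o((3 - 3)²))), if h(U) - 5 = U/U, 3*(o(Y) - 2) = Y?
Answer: 569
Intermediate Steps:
o(Y) = 2 + Y/3
h(U) = 6 (h(U) = 5 + U/U = 5 + 1 = 6)
a(S, t) = t - 22*S*t (a(S, t) = -22*S*t + t = t - 22*S*t)
9287 - a(-66, h(o((3 - 3)²))) = 9287 - 6*(1 - 22*(-66)) = 9287 - 6*(1 + 1452) = 9287 - 6*1453 = 9287 - 1*8718 = 9287 - 8718 = 569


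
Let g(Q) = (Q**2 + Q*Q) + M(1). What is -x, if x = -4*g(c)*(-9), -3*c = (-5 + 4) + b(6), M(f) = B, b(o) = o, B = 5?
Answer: -380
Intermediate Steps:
M(f) = 5
c = -5/3 (c = -((-5 + 4) + 6)/3 = -(-1 + 6)/3 = -1/3*5 = -5/3 ≈ -1.6667)
g(Q) = 5 + 2*Q**2 (g(Q) = (Q**2 + Q*Q) + 5 = (Q**2 + Q**2) + 5 = 2*Q**2 + 5 = 5 + 2*Q**2)
x = 380 (x = -4*(5 + 2*(-5/3)**2)*(-9) = -4*(5 + 2*(25/9))*(-9) = -4*(5 + 50/9)*(-9) = -4*95/9*(-9) = -380/9*(-9) = 380)
-x = -1*380 = -380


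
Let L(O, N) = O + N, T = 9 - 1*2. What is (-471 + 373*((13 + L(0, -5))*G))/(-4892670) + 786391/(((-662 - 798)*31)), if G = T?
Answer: -384847572739/22144224420 ≈ -17.379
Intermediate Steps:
T = 7 (T = 9 - 2 = 7)
G = 7
L(O, N) = N + O
(-471 + 373*((13 + L(0, -5))*G))/(-4892670) + 786391/(((-662 - 798)*31)) = (-471 + 373*((13 + (-5 + 0))*7))/(-4892670) + 786391/(((-662 - 798)*31)) = (-471 + 373*((13 - 5)*7))*(-1/4892670) + 786391/((-1460*31)) = (-471 + 373*(8*7))*(-1/4892670) + 786391/(-45260) = (-471 + 373*56)*(-1/4892670) + 786391*(-1/45260) = (-471 + 20888)*(-1/4892670) - 786391/45260 = 20417*(-1/4892670) - 786391/45260 = -20417/4892670 - 786391/45260 = -384847572739/22144224420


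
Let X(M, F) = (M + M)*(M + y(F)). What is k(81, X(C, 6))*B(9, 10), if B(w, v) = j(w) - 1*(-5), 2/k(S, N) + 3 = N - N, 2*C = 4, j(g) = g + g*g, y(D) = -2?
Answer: -190/3 ≈ -63.333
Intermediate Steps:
j(g) = g + g²
C = 2 (C = (½)*4 = 2)
X(M, F) = 2*M*(-2 + M) (X(M, F) = (M + M)*(M - 2) = (2*M)*(-2 + M) = 2*M*(-2 + M))
k(S, N) = -⅔ (k(S, N) = 2/(-3 + (N - N)) = 2/(-3 + 0) = 2/(-3) = 2*(-⅓) = -⅔)
B(w, v) = 5 + w*(1 + w) (B(w, v) = w*(1 + w) - 1*(-5) = w*(1 + w) + 5 = 5 + w*(1 + w))
k(81, X(C, 6))*B(9, 10) = -2*(5 + 9*(1 + 9))/3 = -2*(5 + 9*10)/3 = -2*(5 + 90)/3 = -⅔*95 = -190/3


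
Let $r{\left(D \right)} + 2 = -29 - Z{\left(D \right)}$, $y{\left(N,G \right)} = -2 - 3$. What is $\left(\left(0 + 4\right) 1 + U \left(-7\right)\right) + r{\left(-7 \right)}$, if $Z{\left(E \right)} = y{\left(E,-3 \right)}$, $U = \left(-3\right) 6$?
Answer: $104$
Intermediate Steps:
$y{\left(N,G \right)} = -5$ ($y{\left(N,G \right)} = -2 - 3 = -5$)
$U = -18$
$Z{\left(E \right)} = -5$
$r{\left(D \right)} = -26$ ($r{\left(D \right)} = -2 - 24 = -26$)
$\left(\left(0 + 4\right) 1 + U \left(-7\right)\right) + r{\left(-7 \right)} = \left(\left(0 + 4\right) 1 - -126\right) - 26 = \left(4 \cdot 1 + 126\right) - 26 = \left(4 + 126\right) - 26 = 130 - 26 = 104$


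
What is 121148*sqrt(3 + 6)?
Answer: 363444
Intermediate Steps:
121148*sqrt(3 + 6) = 121148*sqrt(9) = 121148*3 = 363444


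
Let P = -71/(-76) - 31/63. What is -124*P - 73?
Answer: -153008/1197 ≈ -127.83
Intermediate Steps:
P = 2117/4788 (P = -71*(-1/76) - 31*1/63 = 71/76 - 31/63 = 2117/4788 ≈ 0.44215)
-124*P - 73 = -124*2117/4788 - 73 = -65627/1197 - 73 = -153008/1197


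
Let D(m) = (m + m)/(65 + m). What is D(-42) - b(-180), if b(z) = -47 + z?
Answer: 5137/23 ≈ 223.35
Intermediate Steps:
D(m) = 2*m/(65 + m) (D(m) = (2*m)/(65 + m) = 2*m/(65 + m))
D(-42) - b(-180) = 2*(-42)/(65 - 42) - (-47 - 180) = 2*(-42)/23 - 1*(-227) = 2*(-42)*(1/23) + 227 = -84/23 + 227 = 5137/23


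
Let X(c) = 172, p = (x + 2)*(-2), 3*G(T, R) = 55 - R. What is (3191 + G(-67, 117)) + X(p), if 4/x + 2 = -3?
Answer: 10027/3 ≈ 3342.3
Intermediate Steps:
x = -4/5 (x = 4/(-2 - 3) = 4/(-5) = 4*(-1/5) = -4/5 ≈ -0.80000)
G(T, R) = 55/3 - R/3 (G(T, R) = (55 - R)/3 = 55/3 - R/3)
p = -12/5 (p = (-4/5 + 2)*(-2) = (6/5)*(-2) = -12/5 ≈ -2.4000)
(3191 + G(-67, 117)) + X(p) = (3191 + (55/3 - 1/3*117)) + 172 = (3191 + (55/3 - 39)) + 172 = (3191 - 62/3) + 172 = 9511/3 + 172 = 10027/3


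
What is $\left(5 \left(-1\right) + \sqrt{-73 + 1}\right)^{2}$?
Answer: $\left(5 - 6 i \sqrt{2}\right)^{2} \approx -47.0 - 84.853 i$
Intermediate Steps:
$\left(5 \left(-1\right) + \sqrt{-73 + 1}\right)^{2} = \left(-5 + \sqrt{-72}\right)^{2} = \left(-5 + 6 i \sqrt{2}\right)^{2}$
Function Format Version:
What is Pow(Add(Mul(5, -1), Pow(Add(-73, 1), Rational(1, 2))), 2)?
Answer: Pow(Add(5, Mul(-6, I, Pow(2, Rational(1, 2)))), 2) ≈ Add(-47.000, Mul(-84.853, I))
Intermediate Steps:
Pow(Add(Mul(5, -1), Pow(Add(-73, 1), Rational(1, 2))), 2) = Pow(Add(-5, Pow(-72, Rational(1, 2))), 2) = Pow(Add(-5, Mul(6, I, Pow(2, Rational(1, 2)))), 2)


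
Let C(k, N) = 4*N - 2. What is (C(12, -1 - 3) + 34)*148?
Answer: 2368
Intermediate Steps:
C(k, N) = -2 + 4*N
(C(12, -1 - 3) + 34)*148 = ((-2 + 4*(-1 - 3)) + 34)*148 = ((-2 + 4*(-4)) + 34)*148 = ((-2 - 16) + 34)*148 = (-18 + 34)*148 = 16*148 = 2368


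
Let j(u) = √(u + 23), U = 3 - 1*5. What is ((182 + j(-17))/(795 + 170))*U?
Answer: -364/965 - 2*√6/965 ≈ -0.38228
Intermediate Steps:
U = -2 (U = 3 - 5 = -2)
j(u) = √(23 + u)
((182 + j(-17))/(795 + 170))*U = ((182 + √(23 - 17))/(795 + 170))*(-2) = ((182 + √6)/965)*(-2) = ((182 + √6)*(1/965))*(-2) = (182/965 + √6/965)*(-2) = -364/965 - 2*√6/965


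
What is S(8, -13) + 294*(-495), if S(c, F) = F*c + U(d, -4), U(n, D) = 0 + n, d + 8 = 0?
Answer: -145642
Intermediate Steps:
d = -8 (d = -8 + 0 = -8)
U(n, D) = n
S(c, F) = -8 + F*c (S(c, F) = F*c - 8 = -8 + F*c)
S(8, -13) + 294*(-495) = (-8 - 13*8) + 294*(-495) = (-8 - 104) - 145530 = -112 - 145530 = -145642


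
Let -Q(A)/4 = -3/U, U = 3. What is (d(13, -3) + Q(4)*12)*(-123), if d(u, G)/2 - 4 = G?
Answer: -6150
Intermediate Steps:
Q(A) = 4 (Q(A) = -(-12)/3 = -4*(-1) = 4)
d(u, G) = 8 + 2*G
(d(13, -3) + Q(4)*12)*(-123) = ((8 + 2*(-3)) + 4*12)*(-123) = ((8 - 6) + 48)*(-123) = (2 + 48)*(-123) = 50*(-123) = -6150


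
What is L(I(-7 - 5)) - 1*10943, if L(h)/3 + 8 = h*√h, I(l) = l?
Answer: -10967 - 72*I*√3 ≈ -10967.0 - 124.71*I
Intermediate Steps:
L(h) = -24 + 3*h^(3/2) (L(h) = -24 + 3*(h*√h) = -24 + 3*h^(3/2))
L(I(-7 - 5)) - 1*10943 = (-24 + 3*(-7 - 5)^(3/2)) - 1*10943 = (-24 + 3*(-12)^(3/2)) - 10943 = (-24 + 3*(-24*I*√3)) - 10943 = (-24 - 72*I*√3) - 10943 = -10967 - 72*I*√3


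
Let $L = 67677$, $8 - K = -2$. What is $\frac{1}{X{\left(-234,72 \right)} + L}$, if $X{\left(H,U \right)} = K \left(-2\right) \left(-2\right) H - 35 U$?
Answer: $\frac{1}{55797} \approx 1.7922 \cdot 10^{-5}$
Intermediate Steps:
$K = 10$ ($K = 8 - -2 = 8 + 2 = 10$)
$X{\left(H,U \right)} = - 35 U + 40 H$ ($X{\left(H,U \right)} = 10 \left(-2\right) \left(-2\right) H - 35 U = \left(-20\right) \left(-2\right) H - 35 U = 40 H - 35 U = - 35 U + 40 H$)
$\frac{1}{X{\left(-234,72 \right)} + L} = \frac{1}{\left(\left(-35\right) 72 + 40 \left(-234\right)\right) + 67677} = \frac{1}{\left(-2520 - 9360\right) + 67677} = \frac{1}{-11880 + 67677} = \frac{1}{55797}$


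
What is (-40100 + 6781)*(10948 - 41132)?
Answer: 1005700696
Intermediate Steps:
(-40100 + 6781)*(10948 - 41132) = -33319*(-30184) = 1005700696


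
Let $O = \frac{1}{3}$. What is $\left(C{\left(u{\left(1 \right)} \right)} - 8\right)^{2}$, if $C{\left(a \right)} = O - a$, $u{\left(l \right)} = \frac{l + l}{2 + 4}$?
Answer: $64$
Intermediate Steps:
$u{\left(l \right)} = \frac{l}{3}$ ($u{\left(l \right)} = \frac{2 l}{6} = 2 l \frac{1}{6} = \frac{l}{3}$)
$O = \frac{1}{3} \approx 0.33333$
$C{\left(a \right)} = \frac{1}{3} - a$
$\left(C{\left(u{\left(1 \right)} \right)} - 8\right)^{2} = \left(\left(\frac{1}{3} - \frac{1}{3} \cdot 1\right) - 8\right)^{2} = \left(\left(\frac{1}{3} - \frac{1}{3}\right) - 8\right)^{2} = \left(0 - 8\right)^{2} = \left(-8\right)^{2} = 64$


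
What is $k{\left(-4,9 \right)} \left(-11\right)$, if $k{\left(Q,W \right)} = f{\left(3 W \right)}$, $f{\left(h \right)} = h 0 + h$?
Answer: $-297$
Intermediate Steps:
$f{\left(h \right)} = h$ ($f{\left(h \right)} = 0 + h = h$)
$k{\left(Q,W \right)} = 3 W$
$k{\left(-4,9 \right)} \left(-11\right) = 3 \cdot 9 \left(-11\right) = 27 \left(-11\right) = -297$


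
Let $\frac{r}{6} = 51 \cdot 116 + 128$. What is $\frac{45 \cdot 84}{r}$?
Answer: $\frac{315}{3022} \approx 0.10424$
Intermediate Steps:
$r = 36264$ ($r = 6 \left(51 \cdot 116 + 128\right) = 6 \left(5916 + 128\right) = 6 \cdot 6044 = 36264$)
$\frac{45 \cdot 84}{r} = \frac{45 \cdot 84}{36264} = 3780 \cdot \frac{1}{36264} = \frac{315}{3022}$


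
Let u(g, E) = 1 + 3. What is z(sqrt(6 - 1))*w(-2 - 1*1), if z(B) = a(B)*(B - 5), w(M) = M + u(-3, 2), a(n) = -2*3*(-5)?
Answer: -150 + 30*sqrt(5) ≈ -82.918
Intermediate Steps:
u(g, E) = 4
a(n) = 30 (a(n) = -6*(-5) = 30)
w(M) = 4 + M (w(M) = M + 4 = 4 + M)
z(B) = -150 + 30*B (z(B) = 30*(B - 5) = 30*(-5 + B) = -150 + 30*B)
z(sqrt(6 - 1))*w(-2 - 1*1) = (-150 + 30*sqrt(6 - 1))*(4 + (-2 - 1*1)) = (-150 + 30*sqrt(5))*(4 + (-2 - 1)) = (-150 + 30*sqrt(5))*(4 - 3) = (-150 + 30*sqrt(5))*1 = -150 + 30*sqrt(5)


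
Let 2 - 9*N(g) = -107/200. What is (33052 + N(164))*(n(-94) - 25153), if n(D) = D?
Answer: -500682573143/600 ≈ -8.3447e+8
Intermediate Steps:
N(g) = 169/600 (N(g) = 2/9 - (-107)/(9*200) = 2/9 - 1/9*(-107/200) = 2/9 + 107/1800 = 169/600)
(33052 + N(164))*(n(-94) - 25153) = (33052 + 169/600)*(-94 - 25153) = (19831369/600)*(-25247) = -500682573143/600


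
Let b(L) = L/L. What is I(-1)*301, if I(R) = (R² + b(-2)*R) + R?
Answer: -301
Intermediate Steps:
b(L) = 1
I(R) = R² + 2*R (I(R) = (R² + 1*R) + R = (R² + R) + R = (R + R²) + R = R² + 2*R)
I(-1)*301 = -(2 - 1)*301 = -1*1*301 = -1*301 = -301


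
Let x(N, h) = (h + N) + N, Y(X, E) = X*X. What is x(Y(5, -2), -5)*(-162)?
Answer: -7290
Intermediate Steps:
Y(X, E) = X²
x(N, h) = h + 2*N (x(N, h) = (N + h) + N = h + 2*N)
x(Y(5, -2), -5)*(-162) = (-5 + 2*5²)*(-162) = (-5 + 2*25)*(-162) = (-5 + 50)*(-162) = 45*(-162) = -7290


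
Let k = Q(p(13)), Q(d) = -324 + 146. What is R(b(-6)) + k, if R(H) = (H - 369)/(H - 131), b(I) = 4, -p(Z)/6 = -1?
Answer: -22241/127 ≈ -175.13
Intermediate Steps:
p(Z) = 6 (p(Z) = -6*(-1) = 6)
R(H) = (-369 + H)/(-131 + H)
Q(d) = -178
k = -178
R(b(-6)) + k = (-369 + 4)/(-131 + 4) - 178 = -365/(-127) - 178 = -1/127*(-365) - 178 = 365/127 - 178 = -22241/127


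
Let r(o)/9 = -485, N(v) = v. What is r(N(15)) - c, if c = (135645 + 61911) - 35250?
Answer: -166671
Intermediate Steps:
r(o) = -4365 (r(o) = 9*(-485) = -4365)
c = 162306 (c = 197556 - 35250 = 162306)
r(N(15)) - c = -4365 - 1*162306 = -4365 - 162306 = -166671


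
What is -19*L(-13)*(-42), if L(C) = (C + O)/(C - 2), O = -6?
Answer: 5054/5 ≈ 1010.8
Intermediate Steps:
L(C) = (-6 + C)/(-2 + C) (L(C) = (C - 6)/(C - 2) = (-6 + C)/(-2 + C))
-19*L(-13)*(-42) = -19*(-6 - 13)/(-2 - 13)*(-42) = -19*(-19)/(-15)*(-42) = -(-19)*(-19)/15*(-42) = -19*19/15*(-42) = -361/15*(-42) = 5054/5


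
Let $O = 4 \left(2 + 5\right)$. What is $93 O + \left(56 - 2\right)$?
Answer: $2658$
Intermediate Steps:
$O = 28$ ($O = 4 \cdot 7 = 28$)
$93 O + \left(56 - 2\right) = 93 \cdot 28 + \left(56 - 2\right) = 2604 + \left(56 - 2\right) = 2604 + 54 = 2658$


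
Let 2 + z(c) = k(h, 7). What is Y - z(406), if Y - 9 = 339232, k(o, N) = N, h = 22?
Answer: 339236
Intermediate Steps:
Y = 339241 (Y = 9 + 339232 = 339241)
z(c) = 5 (z(c) = -2 + 7 = 5)
Y - z(406) = 339241 - 1*5 = 339241 - 5 = 339236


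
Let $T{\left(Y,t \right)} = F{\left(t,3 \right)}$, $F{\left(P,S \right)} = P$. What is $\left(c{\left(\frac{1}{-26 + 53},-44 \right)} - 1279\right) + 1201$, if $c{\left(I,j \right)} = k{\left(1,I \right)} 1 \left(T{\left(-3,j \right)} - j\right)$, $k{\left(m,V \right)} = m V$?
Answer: $-78$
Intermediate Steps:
$T{\left(Y,t \right)} = t$
$k{\left(m,V \right)} = V m$
$c{\left(I,j \right)} = 0$ ($c{\left(I,j \right)} = I 1 \cdot 1 \left(j - j\right) = I 1 \cdot 0 = I 0 = 0$)
$\left(c{\left(\frac{1}{-26 + 53},-44 \right)} - 1279\right) + 1201 = \left(0 - 1279\right) + 1201 = -1279 + 1201 = -78$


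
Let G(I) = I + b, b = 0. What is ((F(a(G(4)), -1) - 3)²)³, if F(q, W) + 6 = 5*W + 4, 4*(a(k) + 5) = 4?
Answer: 1000000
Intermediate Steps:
G(I) = I (G(I) = I + 0 = I)
a(k) = -4 (a(k) = -5 + (¼)*4 = -5 + 1 = -4)
F(q, W) = -2 + 5*W (F(q, W) = -6 + (5*W + 4) = -6 + (4 + 5*W) = -2 + 5*W)
((F(a(G(4)), -1) - 3)²)³ = (((-2 + 5*(-1)) - 3)²)³ = (((-2 - 5) - 3)²)³ = ((-7 - 3)²)³ = ((-10)²)³ = 100³ = 1000000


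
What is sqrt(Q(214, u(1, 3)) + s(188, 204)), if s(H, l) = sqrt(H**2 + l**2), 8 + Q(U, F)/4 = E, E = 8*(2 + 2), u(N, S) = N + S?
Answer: 2*sqrt(24 + sqrt(4810)) ≈ 19.324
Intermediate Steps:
E = 32 (E = 8*4 = 32)
Q(U, F) = 96 (Q(U, F) = -32 + 4*32 = -32 + 128 = 96)
sqrt(Q(214, u(1, 3)) + s(188, 204)) = sqrt(96 + sqrt(188**2 + 204**2)) = sqrt(96 + sqrt(35344 + 41616)) = sqrt(96 + sqrt(76960)) = sqrt(96 + 4*sqrt(4810))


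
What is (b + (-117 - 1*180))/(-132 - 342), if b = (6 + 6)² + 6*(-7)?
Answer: 65/158 ≈ 0.41139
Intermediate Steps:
b = 102 (b = 12² - 42 = 144 - 42 = 102)
(b + (-117 - 1*180))/(-132 - 342) = (102 + (-117 - 1*180))/(-132 - 342) = (102 + (-117 - 180))/(-474) = (102 - 297)*(-1/474) = -195*(-1/474) = 65/158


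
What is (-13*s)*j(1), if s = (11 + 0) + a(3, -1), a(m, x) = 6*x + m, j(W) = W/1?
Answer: -104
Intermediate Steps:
j(W) = W (j(W) = W*1 = W)
a(m, x) = m + 6*x
s = 8 (s = (11 + 0) + (3 + 6*(-1)) = 11 + (3 - 6) = 11 - 3 = 8)
(-13*s)*j(1) = -13*8*1 = -104*1 = -104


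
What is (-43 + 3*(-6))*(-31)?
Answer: 1891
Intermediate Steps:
(-43 + 3*(-6))*(-31) = (-43 - 18)*(-31) = -61*(-31) = 1891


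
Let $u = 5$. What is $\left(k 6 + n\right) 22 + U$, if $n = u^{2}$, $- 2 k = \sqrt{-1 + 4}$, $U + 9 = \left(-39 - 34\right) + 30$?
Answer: $498 - 66 \sqrt{3} \approx 383.68$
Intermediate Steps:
$U = -52$ ($U = -9 + \left(\left(-39 - 34\right) + 30\right) = -9 + \left(-73 + 30\right) = -9 - 43 = -52$)
$k = - \frac{\sqrt{3}}{2}$ ($k = - \frac{\sqrt{-1 + 4}}{2} = - \frac{\sqrt{3}}{2} \approx -0.86602$)
$n = 25$ ($n = 5^{2} = 25$)
$\left(k 6 + n\right) 22 + U = \left(- \frac{\sqrt{3}}{2} \cdot 6 + 25\right) 22 - 52 = \left(- 3 \sqrt{3} + 25\right) 22 - 52 = \left(25 - 3 \sqrt{3}\right) 22 - 52 = \left(550 - 66 \sqrt{3}\right) - 52 = 498 - 66 \sqrt{3}$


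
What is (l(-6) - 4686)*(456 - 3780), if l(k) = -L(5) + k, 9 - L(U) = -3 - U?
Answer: 15652716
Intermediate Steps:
L(U) = 12 + U (L(U) = 9 - (-3 - U) = 9 + (3 + U) = 12 + U)
l(k) = -17 + k (l(k) = -(12 + 5) + k = -1*17 + k = -17 + k)
(l(-6) - 4686)*(456 - 3780) = ((-17 - 6) - 4686)*(456 - 3780) = (-23 - 4686)*(-3324) = -4709*(-3324) = 15652716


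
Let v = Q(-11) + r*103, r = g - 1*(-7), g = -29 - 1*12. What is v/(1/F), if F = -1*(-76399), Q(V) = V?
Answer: -268389687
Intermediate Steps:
g = -41 (g = -29 - 12 = -41)
r = -34 (r = -41 - 1*(-7) = -41 + 7 = -34)
F = 76399
v = -3513 (v = -11 - 34*103 = -11 - 3502 = -3513)
v/(1/F) = -3513/(1/76399) = -3513/1/76399 = -3513*76399 = -268389687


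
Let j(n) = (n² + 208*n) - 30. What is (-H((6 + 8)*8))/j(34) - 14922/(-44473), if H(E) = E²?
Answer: -217769378/182294827 ≈ -1.1946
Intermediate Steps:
j(n) = -30 + n² + 208*n
(-H((6 + 8)*8))/j(34) - 14922/(-44473) = (-((6 + 8)*8)²)/(-30 + 34² + 208*34) - 14922/(-44473) = (-(14*8)²)/(-30 + 1156 + 7072) - 14922*(-1/44473) = -1*112²/8198 + 14922/44473 = -1*12544*(1/8198) + 14922/44473 = -12544*1/8198 + 14922/44473 = -6272/4099 + 14922/44473 = -217769378/182294827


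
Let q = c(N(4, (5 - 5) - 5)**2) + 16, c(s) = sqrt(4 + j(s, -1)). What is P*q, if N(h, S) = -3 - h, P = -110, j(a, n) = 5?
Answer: -2090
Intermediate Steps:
c(s) = 3 (c(s) = sqrt(4 + 5) = sqrt(9) = 3)
q = 19 (q = 3 + 16 = 19)
P*q = -110*19 = -2090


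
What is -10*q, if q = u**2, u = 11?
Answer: -1210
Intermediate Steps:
q = 121 (q = 11**2 = 121)
-10*q = -10*121 = -1210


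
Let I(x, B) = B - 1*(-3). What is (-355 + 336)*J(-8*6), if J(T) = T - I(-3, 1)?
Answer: 988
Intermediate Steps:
I(x, B) = 3 + B (I(x, B) = B + 3 = 3 + B)
J(T) = -4 + T (J(T) = T - (3 + 1) = T - 1*4 = T - 4 = -4 + T)
(-355 + 336)*J(-8*6) = (-355 + 336)*(-4 - 8*6) = -19*(-4 - 48) = -19*(-52) = 988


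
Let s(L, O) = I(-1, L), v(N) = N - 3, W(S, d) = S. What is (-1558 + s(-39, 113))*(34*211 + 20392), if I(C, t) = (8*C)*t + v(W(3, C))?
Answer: -34347236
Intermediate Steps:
v(N) = -3 + N
I(C, t) = 8*C*t (I(C, t) = (8*C)*t + (-3 + 3) = 8*C*t + 0 = 8*C*t)
s(L, O) = -8*L (s(L, O) = 8*(-1)*L = -8*L)
(-1558 + s(-39, 113))*(34*211 + 20392) = (-1558 - 8*(-39))*(34*211 + 20392) = (-1558 + 312)*(7174 + 20392) = -1246*27566 = -34347236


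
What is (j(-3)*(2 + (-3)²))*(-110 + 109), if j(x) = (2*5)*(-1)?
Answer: 110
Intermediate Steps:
j(x) = -10 (j(x) = 10*(-1) = -10)
(j(-3)*(2 + (-3)²))*(-110 + 109) = (-10*(2 + (-3)²))*(-110 + 109) = -10*(2 + 9)*(-1) = -10*11*(-1) = -110*(-1) = 110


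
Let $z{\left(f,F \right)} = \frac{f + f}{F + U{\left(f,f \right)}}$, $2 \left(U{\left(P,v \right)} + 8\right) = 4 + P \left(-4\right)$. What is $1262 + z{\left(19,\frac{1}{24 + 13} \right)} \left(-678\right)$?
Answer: $\frac{3006542}{1627} \approx 1847.9$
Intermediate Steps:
$U{\left(P,v \right)} = -6 - 2 P$ ($U{\left(P,v \right)} = -8 + \frac{4 + P \left(-4\right)}{2} = -8 + \frac{4 - 4 P}{2} = -8 - \left(-2 + 2 P\right) = -6 - 2 P$)
$z{\left(f,F \right)} = \frac{2 f}{-6 + F - 2 f}$ ($z{\left(f,F \right)} = \frac{f + f}{F - \left(6 + 2 f\right)} = \frac{2 f}{-6 + F - 2 f}$)
$1262 + z{\left(19,\frac{1}{24 + 13} \right)} \left(-678\right) = 1262 + \left(-2\right) 19 \frac{1}{6 - \frac{1}{24 + 13} + 2 \cdot 19} \left(-678\right) = 1262 + \left(-2\right) 19 \frac{1}{6 - \frac{1}{37} + 38} \left(-678\right) = 1262 + \left(-2\right) 19 \frac{1}{\frac{1627}{37}} \left(-678\right) = 1262 + \left(-2\right) 19 \cdot \frac{37}{1627} \left(-678\right) = 1262 - - \frac{953268}{1627} = 1262 + \frac{953268}{1627} = \frac{3006542}{1627}$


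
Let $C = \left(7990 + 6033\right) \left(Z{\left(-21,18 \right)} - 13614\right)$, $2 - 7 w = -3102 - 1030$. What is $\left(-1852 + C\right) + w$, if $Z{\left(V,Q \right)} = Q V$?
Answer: $- \frac{1373477542}{7} \approx -1.9621 \cdot 10^{8}$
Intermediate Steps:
$w = \frac{4134}{7}$ ($w = \frac{2}{7} - \frac{-3102 - 1030}{7} = \frac{2}{7} - - \frac{4132}{7} = \frac{2}{7} + \frac{4132}{7} = \frac{4134}{7} \approx 590.57$)
$C = -196209816$ ($C = \left(7990 + 6033\right) \left(18 \left(-21\right) - 13614\right) = 14023 \left(-378 - 13614\right) = 14023 \left(-13992\right) = -196209816$)
$\left(-1852 + C\right) + w = \left(-1852 - 196209816\right) + \frac{4134}{7} = -196211668 + \frac{4134}{7} = - \frac{1373477542}{7}$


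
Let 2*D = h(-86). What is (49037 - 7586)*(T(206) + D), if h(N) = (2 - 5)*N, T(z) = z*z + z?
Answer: 1772900721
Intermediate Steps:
T(z) = z + z**2 (T(z) = z**2 + z = z + z**2)
h(N) = -3*N
D = 129 (D = (-3*(-86))/2 = (1/2)*258 = 129)
(49037 - 7586)*(T(206) + D) = (49037 - 7586)*(206*(1 + 206) + 129) = 41451*(206*207 + 129) = 41451*(42642 + 129) = 41451*42771 = 1772900721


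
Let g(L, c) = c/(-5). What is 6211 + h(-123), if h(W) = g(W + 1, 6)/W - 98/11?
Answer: 13985737/2255 ≈ 6202.1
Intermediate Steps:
g(L, c) = -c/5 (g(L, c) = c*(-1/5) = -c/5)
h(W) = -98/11 - 6/(5*W) (h(W) = (-1/5*6)/W - 98/11 = -6/(5*W) - 98*1/11 = -6/(5*W) - 98/11 = -98/11 - 6/(5*W))
6211 + h(-123) = 6211 + (2/55)*(-33 - 245*(-123))/(-123) = 6211 + (2/55)*(-1/123)*(-33 + 30135) = 6211 + (2/55)*(-1/123)*30102 = 6211 - 20068/2255 = 13985737/2255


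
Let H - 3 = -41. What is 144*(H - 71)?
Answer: -15696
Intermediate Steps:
H = -38 (H = 3 - 41 = -38)
144*(H - 71) = 144*(-38 - 71) = 144*(-109) = -15696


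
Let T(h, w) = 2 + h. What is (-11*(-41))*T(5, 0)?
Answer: 3157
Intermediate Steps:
(-11*(-41))*T(5, 0) = (-11*(-41))*(2 + 5) = 451*7 = 3157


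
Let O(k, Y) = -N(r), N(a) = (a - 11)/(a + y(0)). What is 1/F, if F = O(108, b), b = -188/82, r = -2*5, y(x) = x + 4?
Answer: -2/7 ≈ -0.28571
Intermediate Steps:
y(x) = 4 + x
r = -10
N(a) = (-11 + a)/(4 + a) (N(a) = (a - 11)/(a + (4 + 0)) = (-11 + a)/(a + 4) = (-11 + a)/(4 + a))
b = -94/41 (b = -188*1/82 = -94/41 ≈ -2.2927)
O(k, Y) = -7/2 (O(k, Y) = -(-11 - 10)/(4 - 10) = -(-21)/(-6) = -(-1)*(-21)/6 = -1*7/2 = -7/2)
F = -7/2 ≈ -3.5000
1/F = 1/(-7/2) = -2/7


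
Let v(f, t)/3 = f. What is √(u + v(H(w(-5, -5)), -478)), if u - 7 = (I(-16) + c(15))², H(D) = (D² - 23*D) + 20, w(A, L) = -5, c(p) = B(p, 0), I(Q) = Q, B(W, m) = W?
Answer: 2*√122 ≈ 22.091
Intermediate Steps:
c(p) = p
H(D) = 20 + D² - 23*D
v(f, t) = 3*f
u = 8 (u = 7 + (-16 + 15)² = 7 + (-1)² = 7 + 1 = 8)
√(u + v(H(w(-5, -5)), -478)) = √(8 + 3*(20 + (-5)² - 23*(-5))) = √(8 + 3*(20 + 25 + 115)) = √(8 + 3*160) = √(8 + 480) = √488 = 2*√122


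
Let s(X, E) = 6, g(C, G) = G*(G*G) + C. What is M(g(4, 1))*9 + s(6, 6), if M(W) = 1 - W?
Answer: -30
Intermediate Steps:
g(C, G) = C + G³ (g(C, G) = G*G² + C = G³ + C = C + G³)
M(g(4, 1))*9 + s(6, 6) = (1 - (4 + 1³))*9 + 6 = (1 - (4 + 1))*9 + 6 = (1 - 1*5)*9 + 6 = (1 - 5)*9 + 6 = -4*9 + 6 = -36 + 6 = -30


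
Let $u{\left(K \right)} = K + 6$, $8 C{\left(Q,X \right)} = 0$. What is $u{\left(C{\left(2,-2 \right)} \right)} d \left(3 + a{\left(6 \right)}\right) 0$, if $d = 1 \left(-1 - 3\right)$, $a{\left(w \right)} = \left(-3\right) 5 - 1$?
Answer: $0$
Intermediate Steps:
$C{\left(Q,X \right)} = 0$ ($C{\left(Q,X \right)} = \frac{1}{8} \cdot 0 = 0$)
$u{\left(K \right)} = 6 + K$
$a{\left(w \right)} = -16$ ($a{\left(w \right)} = -15 - 1 = -16$)
$d = -4$ ($d = 1 \left(-4\right) = -4$)
$u{\left(C{\left(2,-2 \right)} \right)} d \left(3 + a{\left(6 \right)}\right) 0 = \left(6 + 0\right) \left(-4\right) \left(3 - 16\right) 0 = 6 \left(-4\right) \left(\left(-13\right) 0\right) = \left(-24\right) 0 = 0$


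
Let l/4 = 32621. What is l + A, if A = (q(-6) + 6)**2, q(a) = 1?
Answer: 130533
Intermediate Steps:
l = 130484 (l = 4*32621 = 130484)
A = 49 (A = (1 + 6)**2 = 7**2 = 49)
l + A = 130484 + 49 = 130533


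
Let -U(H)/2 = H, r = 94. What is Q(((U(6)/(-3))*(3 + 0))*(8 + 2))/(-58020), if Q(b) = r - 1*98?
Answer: 1/14505 ≈ 6.8942e-5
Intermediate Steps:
U(H) = -2*H
Q(b) = -4 (Q(b) = 94 - 1*98 = 94 - 98 = -4)
Q(((U(6)/(-3))*(3 + 0))*(8 + 2))/(-58020) = -4/(-58020) = -4*(-1/58020) = 1/14505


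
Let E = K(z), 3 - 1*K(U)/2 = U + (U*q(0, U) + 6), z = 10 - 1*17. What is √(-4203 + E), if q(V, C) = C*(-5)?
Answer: I*√3705 ≈ 60.869*I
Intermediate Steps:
q(V, C) = -5*C
z = -7 (z = 10 - 17 = -7)
K(U) = -6 - 2*U + 10*U² (K(U) = 6 - 2*(U + (U*(-5*U) + 6)) = 6 - 2*(U + (-5*U² + 6)) = 6 - 2*(U + (6 - 5*U²)) = 6 - 2*(6 + U - 5*U²) = 6 + (-12 - 2*U + 10*U²) = -6 - 2*U + 10*U²)
E = 498 (E = -6 - 2*(-7) + 10*(-7)² = -6 + 14 + 10*49 = -6 + 14 + 490 = 498)
√(-4203 + E) = √(-4203 + 498) = √(-3705) = I*√3705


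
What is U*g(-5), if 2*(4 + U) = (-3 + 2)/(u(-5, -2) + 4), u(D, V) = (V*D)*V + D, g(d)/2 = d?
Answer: 835/21 ≈ 39.762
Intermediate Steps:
g(d) = 2*d
u(D, V) = D + D*V**2 (u(D, V) = (D*V)*V + D = D*V**2 + D = D + D*V**2)
U = -167/42 (U = -4 + ((-3 + 2)/(-5*(1 + (-2)**2) + 4))/2 = -4 + (-1/(-5*(1 + 4) + 4))/2 = -4 + (-1/(-5*5 + 4))/2 = -4 + (-1/(-25 + 4))/2 = -4 + (-1/(-21))/2 = -4 + (-1*(-1/21))/2 = -4 + (1/2)*(1/21) = -4 + 1/42 = -167/42 ≈ -3.9762)
U*g(-5) = -167*(-5)/21 = -167/42*(-10) = 835/21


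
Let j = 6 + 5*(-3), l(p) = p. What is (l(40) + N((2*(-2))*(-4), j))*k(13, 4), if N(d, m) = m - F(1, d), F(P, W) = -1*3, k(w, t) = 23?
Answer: 782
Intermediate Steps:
j = -9 (j = 6 - 15 = -9)
F(P, W) = -3
N(d, m) = 3 + m (N(d, m) = m - 1*(-3) = m + 3 = 3 + m)
(l(40) + N((2*(-2))*(-4), j))*k(13, 4) = (40 + (3 - 9))*23 = (40 - 6)*23 = 34*23 = 782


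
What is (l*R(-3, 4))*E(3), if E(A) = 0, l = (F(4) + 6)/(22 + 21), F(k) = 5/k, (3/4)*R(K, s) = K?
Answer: 0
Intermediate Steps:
R(K, s) = 4*K/3
l = 29/172 (l = (5/4 + 6)/(22 + 21) = (5*(¼) + 6)/43 = (5/4 + 6)*(1/43) = (29/4)*(1/43) = 29/172 ≈ 0.16860)
(l*R(-3, 4))*E(3) = (29*((4/3)*(-3))/172)*0 = ((29/172)*(-4))*0 = -29/43*0 = 0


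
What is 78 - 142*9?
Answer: -1200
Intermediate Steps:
78 - 142*9 = 78 - 1278 = -1200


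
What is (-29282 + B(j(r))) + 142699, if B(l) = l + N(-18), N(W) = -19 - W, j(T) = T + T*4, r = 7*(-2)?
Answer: 113346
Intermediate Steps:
r = -14
j(T) = 5*T (j(T) = T + 4*T = 5*T)
B(l) = -1 + l (B(l) = l + (-19 - 1*(-18)) = l + (-19 + 18) = l - 1 = -1 + l)
(-29282 + B(j(r))) + 142699 = (-29282 + (-1 + 5*(-14))) + 142699 = (-29282 + (-1 - 70)) + 142699 = (-29282 - 71) + 142699 = -29353 + 142699 = 113346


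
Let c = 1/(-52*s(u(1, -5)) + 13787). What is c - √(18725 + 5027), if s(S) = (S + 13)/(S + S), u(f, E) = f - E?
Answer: 3/41114 - 2*√5938 ≈ -154.12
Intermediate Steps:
s(S) = (13 + S)/(2*S) (s(S) = (13 + S)/((2*S)) = (13 + S)*(1/(2*S)) = (13 + S)/(2*S))
c = 3/41114 (c = 1/(-26*(13 + (1 - 1*(-5)))/(1 - 1*(-5)) + 13787) = 1/(-26*(13 + (1 + 5))/(1 + 5) + 13787) = 1/(-26*(13 + 6)/6 + 13787) = 1/(-26*19/6 + 13787) = 1/(-52*19/12 + 13787) = 1/(-247/3 + 13787) = 1/(41114/3) = 3/41114 ≈ 7.2968e-5)
c - √(18725 + 5027) = 3/41114 - √(18725 + 5027) = 3/41114 - √23752 = 3/41114 - 2*√5938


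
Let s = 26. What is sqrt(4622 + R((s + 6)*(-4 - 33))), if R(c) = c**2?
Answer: sqrt(1406478) ≈ 1185.9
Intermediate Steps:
sqrt(4622 + R((s + 6)*(-4 - 33))) = sqrt(4622 + ((26 + 6)*(-4 - 33))**2) = sqrt(4622 + (32*(-37))**2) = sqrt(4622 + (-1184)**2) = sqrt(4622 + 1401856) = sqrt(1406478)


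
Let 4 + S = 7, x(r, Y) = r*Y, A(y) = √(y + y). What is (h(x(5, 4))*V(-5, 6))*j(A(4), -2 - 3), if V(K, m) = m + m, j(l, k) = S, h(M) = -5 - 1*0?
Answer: -180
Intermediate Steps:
A(y) = √2*√y (A(y) = √(2*y) = √2*√y)
x(r, Y) = Y*r
h(M) = -5 (h(M) = -5 + 0 = -5)
S = 3 (S = -4 + 7 = 3)
j(l, k) = 3
V(K, m) = 2*m
(h(x(5, 4))*V(-5, 6))*j(A(4), -2 - 3) = -10*6*3 = -5*12*3 = -60*3 = -180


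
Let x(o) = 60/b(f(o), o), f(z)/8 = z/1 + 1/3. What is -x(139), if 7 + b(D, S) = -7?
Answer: 30/7 ≈ 4.2857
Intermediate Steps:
f(z) = 8/3 + 8*z (f(z) = 8*(z/1 + 1/3) = 8*(z*1 + 1*(1/3)) = 8*(z + 1/3) = 8*(1/3 + z) = 8/3 + 8*z)
b(D, S) = -14 (b(D, S) = -7 - 7 = -14)
x(o) = -30/7 (x(o) = 60/(-14) = 60*(-1/14) = -30/7)
-x(139) = -1*(-30/7) = 30/7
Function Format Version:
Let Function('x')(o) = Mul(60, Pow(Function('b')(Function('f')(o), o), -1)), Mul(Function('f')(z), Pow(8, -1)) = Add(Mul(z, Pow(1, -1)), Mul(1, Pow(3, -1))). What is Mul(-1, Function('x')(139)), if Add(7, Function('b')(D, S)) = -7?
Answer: Rational(30, 7) ≈ 4.2857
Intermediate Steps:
Function('f')(z) = Add(Rational(8, 3), Mul(8, z)) (Function('f')(z) = Mul(8, Add(Mul(z, Pow(1, -1)), Mul(1, Pow(3, -1)))) = Mul(8, Add(Mul(z, 1), Mul(1, Rational(1, 3)))) = Mul(8, Add(z, Rational(1, 3))) = Mul(8, Add(Rational(1, 3), z)) = Add(Rational(8, 3), Mul(8, z)))
Function('b')(D, S) = -14 (Function('b')(D, S) = Add(-7, -7) = -14)
Function('x')(o) = Rational(-30, 7) (Function('x')(o) = Mul(60, Pow(-14, -1)) = Mul(60, Rational(-1, 14)) = Rational(-30, 7))
Mul(-1, Function('x')(139)) = Mul(-1, Rational(-30, 7)) = Rational(30, 7)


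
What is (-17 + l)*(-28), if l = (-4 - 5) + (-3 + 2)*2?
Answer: 784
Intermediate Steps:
l = -11 (l = -9 - 1*2 = -9 - 2 = -11)
(-17 + l)*(-28) = (-17 - 11)*(-28) = -28*(-28) = 784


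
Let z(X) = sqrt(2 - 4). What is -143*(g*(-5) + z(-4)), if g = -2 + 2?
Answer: -143*I*sqrt(2) ≈ -202.23*I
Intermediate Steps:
z(X) = I*sqrt(2) (z(X) = sqrt(-2) = I*sqrt(2))
g = 0
-143*(g*(-5) + z(-4)) = -143*(0*(-5) + I*sqrt(2)) = -143*(0 + I*sqrt(2)) = -143*I*sqrt(2)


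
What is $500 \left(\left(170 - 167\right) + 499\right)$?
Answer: $251000$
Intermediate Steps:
$500 \left(\left(170 - 167\right) + 499\right) = 500 \left(3 + 499\right) = 500 \cdot 502 = 251000$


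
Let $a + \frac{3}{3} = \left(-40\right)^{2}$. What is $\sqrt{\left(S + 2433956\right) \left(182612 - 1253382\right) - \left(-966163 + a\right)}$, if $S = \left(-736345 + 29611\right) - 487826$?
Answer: $2 i \sqrt{331776772589} \approx 1.152 \cdot 10^{6} i$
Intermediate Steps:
$a = 1599$ ($a = -1 + \left(-40\right)^{2} = -1 + 1600 = 1599$)
$S = -1194560$ ($S = -706734 - 487826 = -1194560$)
$\sqrt{\left(S + 2433956\right) \left(182612 - 1253382\right) - \left(-966163 + a\right)} = \sqrt{\left(-1194560 + 2433956\right) \left(182612 - 1253382\right) + \left(966163 - 1599\right)} = \sqrt{1239396 \left(-1070770\right) + \left(966163 - 1599\right)} = \sqrt{-1327108054920 + 964564} = \sqrt{-1327107090356} = 2 i \sqrt{331776772589}$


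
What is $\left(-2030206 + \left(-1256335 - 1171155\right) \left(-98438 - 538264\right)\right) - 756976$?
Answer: $1545584950798$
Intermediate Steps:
$\left(-2030206 + \left(-1256335 - 1171155\right) \left(-98438 - 538264\right)\right) - 756976 = \left(-2030206 - -1545587737980\right) - 756976 = \left(-2030206 + 1545587737980\right) - 756976 = 1545585707774 - 756976 = 1545584950798$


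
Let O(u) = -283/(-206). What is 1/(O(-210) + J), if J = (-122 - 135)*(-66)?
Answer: 206/3494455 ≈ 5.8951e-5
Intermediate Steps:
O(u) = 283/206 (O(u) = -283*(-1/206) = 283/206)
J = 16962 (J = -257*(-66) = 16962)
1/(O(-210) + J) = 1/(283/206 + 16962) = 1/(3494455/206) = 206/3494455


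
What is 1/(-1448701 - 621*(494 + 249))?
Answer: -1/1910104 ≈ -5.2353e-7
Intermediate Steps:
1/(-1448701 - 621*(494 + 249)) = 1/(-1448701 - 621*743) = 1/(-1448701 - 461403) = 1/(-1910104) = -1/1910104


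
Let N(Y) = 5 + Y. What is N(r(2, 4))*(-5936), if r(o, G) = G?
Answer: -53424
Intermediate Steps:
N(r(2, 4))*(-5936) = (5 + 4)*(-5936) = 9*(-5936) = -53424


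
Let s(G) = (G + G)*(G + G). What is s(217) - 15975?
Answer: 172381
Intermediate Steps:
s(G) = 4*G² (s(G) = (2*G)*(2*G) = 4*G²)
s(217) - 15975 = 4*217² - 15975 = 4*47089 - 15975 = 188356 - 15975 = 172381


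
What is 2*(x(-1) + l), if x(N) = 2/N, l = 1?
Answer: -2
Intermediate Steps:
2*(x(-1) + l) = 2*(2/(-1) + 1) = 2*(2*(-1) + 1) = 2*(-2 + 1) = 2*(-1) = -2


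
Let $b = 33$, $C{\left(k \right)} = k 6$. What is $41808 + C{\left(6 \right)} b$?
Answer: $42996$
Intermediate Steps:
$C{\left(k \right)} = 6 k$
$41808 + C{\left(6 \right)} b = 41808 + 6 \cdot 6 \cdot 33 = 41808 + 36 \cdot 33 = 41808 + 1188 = 42996$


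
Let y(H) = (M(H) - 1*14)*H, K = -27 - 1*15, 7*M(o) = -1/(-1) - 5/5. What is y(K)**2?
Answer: 345744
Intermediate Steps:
M(o) = 0 (M(o) = (-1/(-1) - 5/5)/7 = (-1*(-1) - 5*1/5)/7 = (1 - 1)/7 = (1/7)*0 = 0)
K = -42 (K = -27 - 15 = -42)
y(H) = -14*H (y(H) = (0 - 1*14)*H = (0 - 14)*H = -14*H)
y(K)**2 = (-14*(-42))**2 = 588**2 = 345744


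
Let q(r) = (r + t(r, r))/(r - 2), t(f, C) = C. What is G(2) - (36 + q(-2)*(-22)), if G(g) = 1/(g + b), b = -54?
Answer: -729/52 ≈ -14.019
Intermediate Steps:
q(r) = 2*r/(-2 + r) (q(r) = (r + r)/(r - 2) = (2*r)/(-2 + r) = 2*r/(-2 + r))
G(g) = 1/(-54 + g) (G(g) = 1/(g - 54) = 1/(-54 + g))
G(2) - (36 + q(-2)*(-22)) = 1/(-54 + 2) - (36 + (2*(-2)/(-2 - 2))*(-22)) = 1/(-52) - (36 + (2*(-2)/(-4))*(-22)) = -1/52 - (36 + (2*(-2)*(-¼))*(-22)) = -1/52 - (36 + 1*(-22)) = -1/52 - (36 - 22) = -1/52 - 1*14 = -1/52 - 14 = -729/52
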